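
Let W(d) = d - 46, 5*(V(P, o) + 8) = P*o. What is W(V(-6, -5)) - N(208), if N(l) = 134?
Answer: -182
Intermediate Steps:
V(P, o) = -8 + P*o/5 (V(P, o) = -8 + (P*o)/5 = -8 + P*o/5)
W(d) = -46 + d
W(V(-6, -5)) - N(208) = (-46 + (-8 + (1/5)*(-6)*(-5))) - 1*134 = (-46 + (-8 + 6)) - 134 = (-46 - 2) - 134 = -48 - 134 = -182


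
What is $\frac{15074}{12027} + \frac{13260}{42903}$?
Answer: $\frac{89577538}{57332709} \approx 1.5624$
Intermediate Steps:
$\frac{15074}{12027} + \frac{13260}{42903} = 15074 \cdot \frac{1}{12027} + 13260 \cdot \frac{1}{42903} = \frac{15074}{12027} + \frac{4420}{14301} = \frac{89577538}{57332709}$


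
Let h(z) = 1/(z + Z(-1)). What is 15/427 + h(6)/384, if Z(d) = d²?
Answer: 5821/163968 ≈ 0.035501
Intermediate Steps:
h(z) = 1/(1 + z) (h(z) = 1/(z + (-1)²) = 1/(z + 1) = 1/(1 + z))
15/427 + h(6)/384 = 15/427 + 1/((1 + 6)*384) = 15*(1/427) + (1/384)/7 = 15/427 + (⅐)*(1/384) = 15/427 + 1/2688 = 5821/163968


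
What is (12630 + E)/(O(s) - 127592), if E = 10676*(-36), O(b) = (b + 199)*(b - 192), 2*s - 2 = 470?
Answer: 185853/54226 ≈ 3.4274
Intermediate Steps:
s = 236 (s = 1 + (½)*470 = 1 + 235 = 236)
O(b) = (-192 + b)*(199 + b) (O(b) = (199 + b)*(-192 + b) = (-192 + b)*(199 + b))
E = -384336
(12630 + E)/(O(s) - 127592) = (12630 - 384336)/((-38208 + 236² + 7*236) - 127592) = -371706/((-38208 + 55696 + 1652) - 127592) = -371706/(19140 - 127592) = -371706/(-108452) = -371706*(-1/108452) = 185853/54226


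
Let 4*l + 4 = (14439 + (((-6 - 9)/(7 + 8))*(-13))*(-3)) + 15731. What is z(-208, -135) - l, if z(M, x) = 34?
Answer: -29991/4 ≈ -7497.8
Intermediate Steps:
l = 30127/4 (l = -1 + ((14439 + (((-6 - 9)/(7 + 8))*(-13))*(-3)) + 15731)/4 = -1 + ((14439 + (-15/15*(-13))*(-3)) + 15731)/4 = -1 + ((14439 + (-15*1/15*(-13))*(-3)) + 15731)/4 = -1 + ((14439 - 1*(-13)*(-3)) + 15731)/4 = -1 + ((14439 + 13*(-3)) + 15731)/4 = -1 + ((14439 - 39) + 15731)/4 = -1 + (14400 + 15731)/4 = -1 + (¼)*30131 = -1 + 30131/4 = 30127/4 ≈ 7531.8)
z(-208, -135) - l = 34 - 1*30127/4 = 34 - 30127/4 = -29991/4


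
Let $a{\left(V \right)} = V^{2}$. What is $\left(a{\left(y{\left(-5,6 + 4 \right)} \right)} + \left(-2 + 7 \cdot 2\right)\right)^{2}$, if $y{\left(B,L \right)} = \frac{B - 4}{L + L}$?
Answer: $\frac{23824161}{160000} \approx 148.9$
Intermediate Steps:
$y{\left(B,L \right)} = \frac{-4 + B}{2 L}$
$\left(a{\left(y{\left(-5,6 + 4 \right)} \right)} + \left(-2 + 7 \cdot 2\right)\right)^{2} = \left(\left(\frac{-4 - 5}{2 \left(6 + 4\right)}\right)^{2} + \left(-2 + 7 \cdot 2\right)\right)^{2} = \left(\left(\frac{1}{2} \cdot \frac{1}{10} \left(-9\right)\right)^{2} + \left(-2 + 14\right)\right)^{2} = \left(\left(\frac{1}{2} \cdot \frac{1}{10} \left(-9\right)\right)^{2} + 12\right)^{2} = \left(\left(- \frac{9}{20}\right)^{2} + 12\right)^{2} = \left(\frac{81}{400} + 12\right)^{2} = \left(\frac{4881}{400}\right)^{2} = \frac{23824161}{160000}$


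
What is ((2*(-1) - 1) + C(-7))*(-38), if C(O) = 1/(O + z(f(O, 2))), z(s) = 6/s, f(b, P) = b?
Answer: 6536/55 ≈ 118.84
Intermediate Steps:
C(O) = 1/(O + 6/O)
((2*(-1) - 1) + C(-7))*(-38) = ((2*(-1) - 1) - 7/(6 + (-7)²))*(-38) = ((-2 - 1) - 7/(6 + 49))*(-38) = (-3 - 7/55)*(-38) = -172/55*(-38) = 6536/55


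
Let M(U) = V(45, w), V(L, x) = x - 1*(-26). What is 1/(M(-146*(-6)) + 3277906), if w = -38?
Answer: 1/3277894 ≈ 3.0507e-7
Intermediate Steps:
V(L, x) = 26 + x (V(L, x) = x + 26 = 26 + x)
M(U) = -12 (M(U) = 26 - 38 = -12)
1/(M(-146*(-6)) + 3277906) = 1/(-12 + 3277906) = 1/3277894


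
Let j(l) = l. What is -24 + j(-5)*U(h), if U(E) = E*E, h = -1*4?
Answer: -104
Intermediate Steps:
h = -4
U(E) = E**2
-24 + j(-5)*U(h) = -24 - 5*(-4)**2 = -24 - 5*16 = -24 - 80 = -104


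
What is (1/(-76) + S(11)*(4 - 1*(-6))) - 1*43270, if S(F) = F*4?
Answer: -3255081/76 ≈ -42830.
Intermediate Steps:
S(F) = 4*F
(1/(-76) + S(11)*(4 - 1*(-6))) - 1*43270 = (1/(-76) + (4*11)*(4 - 1*(-6))) - 1*43270 = (-1/76 + 44*(4 + 6)) - 43270 = (-1/76 + 44*10) - 43270 = (-1/76 + 440) - 43270 = 33439/76 - 43270 = -3255081/76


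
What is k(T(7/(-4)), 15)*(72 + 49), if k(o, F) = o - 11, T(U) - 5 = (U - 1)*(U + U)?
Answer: 3509/8 ≈ 438.63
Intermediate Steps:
T(U) = 5 + 2*U*(-1 + U) (T(U) = 5 + (U - 1)*(U + U) = 5 + (-1 + U)*(2*U) = 5 + 2*U*(-1 + U))
k(o, F) = -11 + o
k(T(7/(-4)), 15)*(72 + 49) = (-11 + (5 - 14/(-4) + 2*(7/(-4))²))*(72 + 49) = (-11 + (5 - 14*(-1)/4 + 2*(7*(-¼))²))*121 = (-11 + (5 - 2*(-7/4) + 2*(-7/4)²))*121 = (-11 + (5 + 7/2 + 2*(49/16)))*121 = (-11 + (5 + 7/2 + 49/8))*121 = (-11 + 117/8)*121 = (29/8)*121 = 3509/8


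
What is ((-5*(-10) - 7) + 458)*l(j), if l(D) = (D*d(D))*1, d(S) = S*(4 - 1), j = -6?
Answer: 54108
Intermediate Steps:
d(S) = 3*S (d(S) = S*3 = 3*S)
l(D) = 3*D² (l(D) = (D*(3*D))*1 = (3*D²)*1 = 3*D²)
((-5*(-10) - 7) + 458)*l(j) = ((-5*(-10) - 7) + 458)*(3*(-6)²) = ((50 - 7) + 458)*(3*36) = (43 + 458)*108 = 501*108 = 54108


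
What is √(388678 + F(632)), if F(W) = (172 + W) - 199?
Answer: 17*√1347 ≈ 623.93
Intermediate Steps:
F(W) = -27 + W
√(388678 + F(632)) = √(388678 + (-27 + 632)) = √(388678 + 605) = √389283 = 17*√1347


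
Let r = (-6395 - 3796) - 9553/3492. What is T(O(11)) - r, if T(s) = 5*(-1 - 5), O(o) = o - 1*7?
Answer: 35491765/3492 ≈ 10164.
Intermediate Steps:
O(o) = -7 + o (O(o) = o - 7 = -7 + o)
T(s) = -30 (T(s) = 5*(-6) = -30)
r = -35596525/3492 (r = -10191 - 9553*1/3492 = -10191 - 9553/3492 = -35596525/3492 ≈ -10194.)
T(O(11)) - r = -30 - 1*(-35596525/3492) = -30 + 35596525/3492 = 35491765/3492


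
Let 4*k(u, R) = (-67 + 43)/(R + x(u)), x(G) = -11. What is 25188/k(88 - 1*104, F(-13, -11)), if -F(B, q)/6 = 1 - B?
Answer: 398810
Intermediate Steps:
F(B, q) = -6 + 6*B (F(B, q) = -6*(1 - B) = -6 + 6*B)
k(u, R) = -6/(-11 + R) (k(u, R) = ((-67 + 43)/(R - 11))/4 = (-24/(-11 + R))/4 = -6/(-11 + R))
25188/k(88 - 1*104, F(-13, -11)) = 25188/((-6/(-11 + (-6 + 6*(-13))))) = 25188/((-6/(-11 + (-6 - 78)))) = 25188/((-6/(-11 - 84))) = 25188/((-6/(-95))) = 25188/((-6*(-1/95))) = 25188/(6/95) = 25188*(95/6) = 398810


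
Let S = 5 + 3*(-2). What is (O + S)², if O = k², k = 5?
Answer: 576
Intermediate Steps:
O = 25 (O = 5² = 25)
S = -1 (S = 5 - 6 = -1)
(O + S)² = (25 - 1)² = 24² = 576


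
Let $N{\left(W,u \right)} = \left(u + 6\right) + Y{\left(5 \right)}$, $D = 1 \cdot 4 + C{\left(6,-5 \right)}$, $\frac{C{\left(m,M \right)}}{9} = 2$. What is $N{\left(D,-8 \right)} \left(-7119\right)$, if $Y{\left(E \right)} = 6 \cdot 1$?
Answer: $-28476$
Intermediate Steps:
$C{\left(m,M \right)} = 18$ ($C{\left(m,M \right)} = 9 \cdot 2 = 18$)
$D = 22$ ($D = 1 \cdot 4 + 18 = 4 + 18 = 22$)
$Y{\left(E \right)} = 6$
$N{\left(W,u \right)} = 12 + u$ ($N{\left(W,u \right)} = \left(u + 6\right) + 6 = \left(6 + u\right) + 6 = 12 + u$)
$N{\left(D,-8 \right)} \left(-7119\right) = \left(12 - 8\right) \left(-7119\right) = 4 \left(-7119\right) = -28476$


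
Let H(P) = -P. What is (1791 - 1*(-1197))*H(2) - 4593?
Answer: -10569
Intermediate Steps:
(1791 - 1*(-1197))*H(2) - 4593 = (1791 - 1*(-1197))*(-1*2) - 4593 = (1791 + 1197)*(-2) - 4593 = 2988*(-2) - 4593 = -5976 - 4593 = -10569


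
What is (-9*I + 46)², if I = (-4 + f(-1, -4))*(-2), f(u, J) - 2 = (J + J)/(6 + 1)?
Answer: 5476/49 ≈ 111.76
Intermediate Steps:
f(u, J) = 2 + 2*J/7 (f(u, J) = 2 + (J + J)/(6 + 1) = 2 + (2*J)/7 = 2 + (2*J)*(⅐) = 2 + 2*J/7)
I = 44/7 (I = (-4 + (2 + (2/7)*(-4)))*(-2) = (-4 + (2 - 8/7))*(-2) = (-4 + 6/7)*(-2) = -22/7*(-2) = 44/7 ≈ 6.2857)
(-9*I + 46)² = (-9*44/7 + 46)² = (-396/7 + 46)² = (-74/7)² = 5476/49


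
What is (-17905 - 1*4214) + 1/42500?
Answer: -940057499/42500 ≈ -22119.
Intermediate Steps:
(-17905 - 1*4214) + 1/42500 = (-17905 - 4214) + 1/42500 = -22119 + 1/42500 = -940057499/42500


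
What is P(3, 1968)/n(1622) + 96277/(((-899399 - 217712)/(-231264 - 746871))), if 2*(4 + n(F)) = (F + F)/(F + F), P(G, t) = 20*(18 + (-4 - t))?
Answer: 746516719525/7819777 ≈ 95465.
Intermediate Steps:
P(G, t) = 280 - 20*t (P(G, t) = 20*(14 - t) = 280 - 20*t)
n(F) = -7/2 (n(F) = -4 + ((F + F)/(F + F))/2 = -4 + ((2*F)/((2*F)))/2 = -4 + ((2*F)*(1/(2*F)))/2 = -4 + (½)*1 = -4 + ½ = -7/2)
P(3, 1968)/n(1622) + 96277/(((-899399 - 217712)/(-231264 - 746871))) = (280 - 20*1968)/(-7/2) + 96277/(((-899399 - 217712)/(-231264 - 746871))) = (280 - 39360)*(-2/7) + 96277/((-1117111/(-978135))) = -39080*(-2/7) + 96277/((-1117111*(-1/978135))) = 78160/7 + 96277/(1117111/978135) = 78160/7 + 96277*(978135/1117111) = 78160/7 + 94171903395/1117111 = 746516719525/7819777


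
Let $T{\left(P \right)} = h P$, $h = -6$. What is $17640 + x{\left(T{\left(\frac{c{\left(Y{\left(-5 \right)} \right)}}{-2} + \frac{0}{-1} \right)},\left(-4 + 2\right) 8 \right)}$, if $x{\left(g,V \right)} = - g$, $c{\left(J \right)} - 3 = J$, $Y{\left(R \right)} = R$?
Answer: $17646$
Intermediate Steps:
$c{\left(J \right)} = 3 + J$
$T{\left(P \right)} = - 6 P$
$17640 + x{\left(T{\left(\frac{c{\left(Y{\left(-5 \right)} \right)}}{-2} + \frac{0}{-1} \right)},\left(-4 + 2\right) 8 \right)} = 17640 - - 6 \left(\frac{3 - 5}{-2} + \frac{0}{-1}\right) = 17640 - - 6 \left(\left(-2\right) \left(- \frac{1}{2}\right) + 0 \left(-1\right)\right) = 17640 - - 6 \left(1 + 0\right) = 17640 - \left(-6\right) 1 = 17640 - -6 = 17640 + 6 = 17646$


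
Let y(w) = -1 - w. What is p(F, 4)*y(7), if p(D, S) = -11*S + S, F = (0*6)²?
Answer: 320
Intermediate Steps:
F = 0 (F = 0² = 0)
p(D, S) = -10*S
p(F, 4)*y(7) = (-10*4)*(-1 - 1*7) = -40*(-1 - 7) = -40*(-8) = 320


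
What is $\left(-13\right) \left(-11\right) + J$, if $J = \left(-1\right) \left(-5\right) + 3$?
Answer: $151$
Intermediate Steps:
$J = 8$ ($J = 5 + 3 = 8$)
$\left(-13\right) \left(-11\right) + J = \left(-13\right) \left(-11\right) + 8 = 143 + 8 = 151$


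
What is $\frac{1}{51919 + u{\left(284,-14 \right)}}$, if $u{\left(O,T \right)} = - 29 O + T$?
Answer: $\frac{1}{43669} \approx 2.29 \cdot 10^{-5}$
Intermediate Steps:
$u{\left(O,T \right)} = T - 29 O$
$\frac{1}{51919 + u{\left(284,-14 \right)}} = \frac{1}{51919 - 8250} = \frac{1}{43669}$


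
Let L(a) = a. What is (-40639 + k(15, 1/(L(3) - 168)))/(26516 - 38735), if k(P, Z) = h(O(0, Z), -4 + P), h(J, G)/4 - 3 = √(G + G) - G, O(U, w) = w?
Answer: 13557/4073 - 4*√22/12219 ≈ 3.3270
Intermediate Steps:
h(J, G) = 12 - 4*G + 4*√2*√G (h(J, G) = 12 + 4*(√(G + G) - G) = 12 + 4*(√(2*G) - G) = 12 + 4*(√2*√G - G) = 12 + 4*(-G + √2*√G) = 12 + (-4*G + 4*√2*√G) = 12 - 4*G + 4*√2*√G)
k(P, Z) = 28 - 4*P + 4*√2*√(-4 + P) (k(P, Z) = 12 - 4*(-4 + P) + 4*√2*√(-4 + P) = 12 + (16 - 4*P) + 4*√2*√(-4 + P) = 28 - 4*P + 4*√2*√(-4 + P))
(-40639 + k(15, 1/(L(3) - 168)))/(26516 - 38735) = (-40639 + (28 - 4*15 + 4*√(-8 + 2*15)))/(26516 - 38735) = (-40639 + (28 - 60 + 4*√(-8 + 30)))/(-12219) = (-40639 + (28 - 60 + 4*√22))*(-1/12219) = (-40639 + (-32 + 4*√22))*(-1/12219) = (-40671 + 4*√22)*(-1/12219) = 13557/4073 - 4*√22/12219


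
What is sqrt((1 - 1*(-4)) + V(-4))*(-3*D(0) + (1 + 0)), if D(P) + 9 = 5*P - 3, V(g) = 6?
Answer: 37*sqrt(11) ≈ 122.72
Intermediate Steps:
D(P) = -12 + 5*P (D(P) = -9 + (5*P - 3) = -9 + (-3 + 5*P) = -12 + 5*P)
sqrt((1 - 1*(-4)) + V(-4))*(-3*D(0) + (1 + 0)) = sqrt((1 - 1*(-4)) + 6)*(-3*(-12 + 5*0) + (1 + 0)) = sqrt((1 + 4) + 6)*(-3*(-12 + 0) + 1) = sqrt(5 + 6)*(-3*(-12) + 1) = sqrt(11)*(36 + 1) = sqrt(11)*37 = 37*sqrt(11)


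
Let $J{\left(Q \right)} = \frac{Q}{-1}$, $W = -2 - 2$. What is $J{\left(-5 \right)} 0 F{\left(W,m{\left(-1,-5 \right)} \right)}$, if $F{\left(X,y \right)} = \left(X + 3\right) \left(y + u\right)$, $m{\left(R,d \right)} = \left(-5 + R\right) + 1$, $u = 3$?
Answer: $0$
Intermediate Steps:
$W = -4$
$m{\left(R,d \right)} = -4 + R$
$F{\left(X,y \right)} = \left(3 + X\right) \left(3 + y\right)$ ($F{\left(X,y \right)} = \left(X + 3\right) \left(y + 3\right) = \left(3 + X\right) \left(3 + y\right)$)
$J{\left(Q \right)} = - Q$ ($J{\left(Q \right)} = Q \left(-1\right) = - Q$)
$J{\left(-5 \right)} 0 F{\left(W,m{\left(-1,-5 \right)} \right)} = \left(-1\right) \left(-5\right) 0 \left(9 + 3 \left(-4\right) + 3 \left(-4 - 1\right) - 4 \left(-4 - 1\right)\right) = 5 \cdot 0 \left(9 - 12 + 3 \left(-5\right) - -20\right) = 0 \left(9 - 12 - 15 + 20\right) = 0 \cdot 2 = 0$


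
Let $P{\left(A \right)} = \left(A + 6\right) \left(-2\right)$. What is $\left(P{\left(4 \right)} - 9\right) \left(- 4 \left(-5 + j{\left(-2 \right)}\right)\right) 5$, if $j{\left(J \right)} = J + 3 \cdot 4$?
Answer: $2900$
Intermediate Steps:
$j{\left(J \right)} = 12 + J$ ($j{\left(J \right)} = J + 12 = 12 + J$)
$P{\left(A \right)} = -12 - 2 A$ ($P{\left(A \right)} = \left(6 + A\right) \left(-2\right) = -12 - 2 A$)
$\left(P{\left(4 \right)} - 9\right) \left(- 4 \left(-5 + j{\left(-2 \right)}\right)\right) 5 = \left(\left(-12 - 8\right) - 9\right) \left(- 4 \left(-5 + \left(12 - 2\right)\right)\right) 5 = \left(\left(-12 - 8\right) - 9\right) \left(- 4 \left(-5 + 10\right)\right) 5 = \left(-20 - 9\right) \left(\left(-4\right) 5\right) 5 = \left(-29\right) \left(-20\right) 5 = 580 \cdot 5 = 2900$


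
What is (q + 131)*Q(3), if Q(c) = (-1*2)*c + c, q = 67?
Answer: -594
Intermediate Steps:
Q(c) = -c (Q(c) = -2*c + c = -c)
(q + 131)*Q(3) = (67 + 131)*(-1*3) = 198*(-3) = -594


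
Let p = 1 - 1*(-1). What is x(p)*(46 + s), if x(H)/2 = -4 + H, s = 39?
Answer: -340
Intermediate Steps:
p = 2 (p = 1 + 1 = 2)
x(H) = -8 + 2*H (x(H) = 2*(-4 + H) = -8 + 2*H)
x(p)*(46 + s) = (-8 + 2*2)*(46 + 39) = (-8 + 4)*85 = -4*85 = -340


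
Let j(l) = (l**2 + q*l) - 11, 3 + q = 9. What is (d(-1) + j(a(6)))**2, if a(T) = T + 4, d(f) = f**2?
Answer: 22500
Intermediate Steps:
q = 6 (q = -3 + 9 = 6)
a(T) = 4 + T
j(l) = -11 + l**2 + 6*l (j(l) = (l**2 + 6*l) - 11 = -11 + l**2 + 6*l)
(d(-1) + j(a(6)))**2 = ((-1)**2 + (-11 + (4 + 6)**2 + 6*(4 + 6)))**2 = (1 + (-11 + 10**2 + 6*10))**2 = (1 + (-11 + 100 + 60))**2 = (1 + 149)**2 = 150**2 = 22500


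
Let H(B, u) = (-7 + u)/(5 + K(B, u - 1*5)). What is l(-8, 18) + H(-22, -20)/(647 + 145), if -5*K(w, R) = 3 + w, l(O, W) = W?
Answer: 69681/3872 ≈ 17.996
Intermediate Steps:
K(w, R) = -3/5 - w/5 (K(w, R) = -(3 + w)/5 = -3/5 - w/5)
H(B, u) = (-7 + u)/(22/5 - B/5) (H(B, u) = (-7 + u)/(5 + (-3/5 - B/5)) = (-7 + u)/(22/5 - B/5))
l(-8, 18) + H(-22, -20)/(647 + 145) = 18 + (5*(7 - 1*(-20))/(-22 - 22))/(647 + 145) = 18 + (5*(7 + 20)/(-44))/792 = 18 + (5*(-1/44)*27)*(1/792) = 18 - 135/44*1/792 = 18 - 15/3872 = 69681/3872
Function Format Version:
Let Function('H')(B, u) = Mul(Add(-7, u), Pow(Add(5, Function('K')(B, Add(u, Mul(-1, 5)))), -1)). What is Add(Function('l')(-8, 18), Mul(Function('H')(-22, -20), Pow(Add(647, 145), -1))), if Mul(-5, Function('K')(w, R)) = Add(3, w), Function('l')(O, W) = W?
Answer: Rational(69681, 3872) ≈ 17.996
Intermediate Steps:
Function('K')(w, R) = Add(Rational(-3, 5), Mul(Rational(-1, 5), w)) (Function('K')(w, R) = Mul(Rational(-1, 5), Add(3, w)) = Add(Rational(-3, 5), Mul(Rational(-1, 5), w)))
Function('H')(B, u) = Mul(Pow(Add(Rational(22, 5), Mul(Rational(-1, 5), B)), -1), Add(-7, u)) (Function('H')(B, u) = Mul(Add(-7, u), Pow(Add(5, Add(Rational(-3, 5), Mul(Rational(-1, 5), B))), -1)) = Mul(Add(-7, u), Pow(Add(Rational(22, 5), Mul(Rational(-1, 5), B)), -1)) = Mul(Pow(Add(Rational(22, 5), Mul(Rational(-1, 5), B)), -1), Add(-7, u)))
Add(Function('l')(-8, 18), Mul(Function('H')(-22, -20), Pow(Add(647, 145), -1))) = Add(18, Mul(Mul(5, Pow(Add(-22, -22), -1), Add(7, Mul(-1, -20))), Pow(Add(647, 145), -1))) = Add(18, Mul(Mul(5, Pow(-44, -1), Add(7, 20)), Pow(792, -1))) = Add(18, Mul(Mul(5, Rational(-1, 44), 27), Rational(1, 792))) = Add(18, Mul(Rational(-135, 44), Rational(1, 792))) = Add(18, Rational(-15, 3872)) = Rational(69681, 3872)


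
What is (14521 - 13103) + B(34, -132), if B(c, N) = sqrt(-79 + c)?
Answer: 1418 + 3*I*sqrt(5) ≈ 1418.0 + 6.7082*I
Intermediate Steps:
(14521 - 13103) + B(34, -132) = (14521 - 13103) + sqrt(-79 + 34) = 1418 + sqrt(-45) = 1418 + 3*I*sqrt(5)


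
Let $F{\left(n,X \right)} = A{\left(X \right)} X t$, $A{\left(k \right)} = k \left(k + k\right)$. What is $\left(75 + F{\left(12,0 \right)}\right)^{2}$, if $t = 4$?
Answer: $5625$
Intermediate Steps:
$A{\left(k \right)} = 2 k^{2}$ ($A{\left(k \right)} = k 2 k = 2 k^{2}$)
$F{\left(n,X \right)} = 8 X^{3}$ ($F{\left(n,X \right)} = 2 X^{2} X 4 = 2 X^{3} \cdot 4 = 8 X^{3}$)
$\left(75 + F{\left(12,0 \right)}\right)^{2} = \left(75 + 8 \cdot 0^{3}\right)^{2} = \left(75 + 8 \cdot 0\right)^{2} = \left(75 + 0\right)^{2} = 75^{2} = 5625$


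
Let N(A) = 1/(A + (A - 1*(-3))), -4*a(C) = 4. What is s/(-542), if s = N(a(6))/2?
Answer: -1/1084 ≈ -0.00092251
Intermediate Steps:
a(C) = -1 (a(C) = -1/4*4 = -1)
N(A) = 1/(3 + 2*A) (N(A) = 1/(A + (A + 3)) = 1/(A + (3 + A)) = 1/(3 + 2*A))
s = 1/2 (s = 1/((3 + 2*(-1))*2) = (1/2)/(3 - 2) = (1/2)/1 = 1*(1/2) = 1/2 ≈ 0.50000)
s/(-542) = (1/2)/(-542) = -1/542*1/2 = -1/1084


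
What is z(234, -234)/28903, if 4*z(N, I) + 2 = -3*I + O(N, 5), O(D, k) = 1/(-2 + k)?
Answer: 2101/346836 ≈ 0.0060576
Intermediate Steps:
z(N, I) = -5/12 - 3*I/4 (z(N, I) = -1/2 + (-3*I + 1/(-2 + 5))/4 = -1/2 + (-3*I + 1/3)/4 = -1/2 + (1/3 - 3*I)/4 = -1/2 + (1/12 - 3*I/4) = -5/12 - 3*I/4)
z(234, -234)/28903 = (-5/12 - 3/4*(-234))/28903 = (-5/12 + 351/2)*(1/28903) = (2101/12)*(1/28903) = 2101/346836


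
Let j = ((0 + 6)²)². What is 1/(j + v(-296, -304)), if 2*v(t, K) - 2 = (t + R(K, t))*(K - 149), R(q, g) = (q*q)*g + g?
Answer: 1/6196073689 ≈ 1.6139e-10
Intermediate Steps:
R(q, g) = g + g*q² (R(q, g) = q²*g + g = g*q² + g = g + g*q²)
j = 1296 (j = (6²)² = 36² = 1296)
v(t, K) = 1 + (-149 + K)*(t + t*(1 + K²))/2 (v(t, K) = 1 + ((t + t*(1 + K²))*(K - 149))/2 = 1 + ((t + t*(1 + K²))*(-149 + K))/2 = 1 + ((-149 + K)*(t + t*(1 + K²)))/2 = 1 + (-149 + K)*(t + t*(1 + K²))/2)
1/(j + v(-296, -304)) = 1/(1296 + (1 - 149*(-296) - 304*(-296) + (½)*(-296)*(-304)³ - 149/2*(-296)*(-304)²)) = 1/(1296 + (1 + 44104 + 89984 + (½)*(-296)*(-28094464) - 149/2*(-296)*92416)) = 1/(1296 + (1 + 44104 + 89984 + 4157980672 + 2037957632)) = 1/(1296 + 6196072393) = 1/6196073689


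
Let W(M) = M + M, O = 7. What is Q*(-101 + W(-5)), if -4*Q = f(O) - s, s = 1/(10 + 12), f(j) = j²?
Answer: 119547/88 ≈ 1358.5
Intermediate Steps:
s = 1/22 ≈ 0.045455
W(M) = 2*M
Q = -1077/88 (Q = -(7² - 1*1/22)/4 = -(49 - 1/22)/4 = -¼*1077/22 = -1077/88 ≈ -12.239)
Q*(-101 + W(-5)) = -1077*(-101 + 2*(-5))/88 = -1077*(-101 - 10)/88 = -1077/88*(-111) = 119547/88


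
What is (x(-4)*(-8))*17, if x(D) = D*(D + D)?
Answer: -4352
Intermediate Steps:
x(D) = 2*D² (x(D) = D*(2*D) = 2*D²)
(x(-4)*(-8))*17 = ((2*(-4)²)*(-8))*17 = ((2*16)*(-8))*17 = (32*(-8))*17 = -256*17 = -4352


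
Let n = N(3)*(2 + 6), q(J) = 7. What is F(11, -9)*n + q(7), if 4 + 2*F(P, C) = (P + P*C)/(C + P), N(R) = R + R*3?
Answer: -2297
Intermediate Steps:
N(R) = 4*R (N(R) = R + 3*R = 4*R)
n = 96 (n = (4*3)*(2 + 6) = 12*8 = 96)
F(P, C) = -2 + (P + C*P)/(2*(C + P)) (F(P, C) = -2 + ((P + P*C)/(C + P))/2 = -2 + ((P + C*P)/(C + P))/2 = -2 + (P + C*P)/(2*(C + P)))
F(11, -9)*n + q(7) = ((-4*(-9) - 3*11 - 9*11)/(2*(-9 + 11)))*96 + 7 = ((½)*(36 - 33 - 99)/2)*96 + 7 = ((½)*(½)*(-96))*96 + 7 = -24*96 + 7 = -2304 + 7 = -2297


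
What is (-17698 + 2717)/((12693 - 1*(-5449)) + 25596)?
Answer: -14981/43738 ≈ -0.34252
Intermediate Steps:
(-17698 + 2717)/((12693 - 1*(-5449)) + 25596) = -14981/((12693 + 5449) + 25596) = -14981/(18142 + 25596) = -14981/43738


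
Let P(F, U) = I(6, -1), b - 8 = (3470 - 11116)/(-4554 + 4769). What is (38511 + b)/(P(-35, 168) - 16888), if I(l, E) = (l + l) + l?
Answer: -8273939/3627050 ≈ -2.2812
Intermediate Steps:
b = -5926/215 (b = 8 + (3470 - 11116)/(-4554 + 4769) = 8 - 7646/215 = -5926/215 ≈ -27.563)
I(l, E) = 3*l (I(l, E) = 2*l + l = 3*l)
P(F, U) = 18 (P(F, U) = 3*6 = 18)
(38511 + b)/(P(-35, 168) - 16888) = (38511 - 5926/215)/(18 - 16888) = (8273939/215)/(-16870) = (8273939/215)*(-1/16870) = -8273939/3627050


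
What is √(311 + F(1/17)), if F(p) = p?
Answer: 2*√22474/17 ≈ 17.637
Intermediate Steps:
√(311 + F(1/17)) = √(311 + 1/17) = √(5288/17) = 2*√22474/17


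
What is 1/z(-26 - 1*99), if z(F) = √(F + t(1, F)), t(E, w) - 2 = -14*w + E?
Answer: √407/814 ≈ 0.024784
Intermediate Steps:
t(E, w) = 2 + E - 14*w (t(E, w) = 2 + (-14*w + E) = 2 + (E - 14*w) = 2 + E - 14*w)
z(F) = √(3 - 13*F) (z(F) = √(F + (2 + 1 - 14*F)) = √(F + (3 - 14*F)) = √(3 - 13*F))
1/z(-26 - 1*99) = 1/(√(3 - 13*(-26 - 1*99))) = 1/(√(3 - 13*(-26 - 99))) = 1/(√(3 - 13*(-125))) = 1/(√(3 + 1625)) = 1/(√1628) = 1/(2*√407) = √407/814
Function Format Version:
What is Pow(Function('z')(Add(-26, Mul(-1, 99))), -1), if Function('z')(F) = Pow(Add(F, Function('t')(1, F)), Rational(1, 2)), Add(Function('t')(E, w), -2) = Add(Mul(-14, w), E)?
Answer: Mul(Rational(1, 814), Pow(407, Rational(1, 2))) ≈ 0.024784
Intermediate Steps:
Function('t')(E, w) = Add(2, E, Mul(-14, w)) (Function('t')(E, w) = Add(2, Add(Mul(-14, w), E)) = Add(2, Add(E, Mul(-14, w))) = Add(2, E, Mul(-14, w)))
Function('z')(F) = Pow(Add(3, Mul(-13, F)), Rational(1, 2)) (Function('z')(F) = Pow(Add(F, Add(2, 1, Mul(-14, F))), Rational(1, 2)) = Pow(Add(F, Add(3, Mul(-14, F))), Rational(1, 2)) = Pow(Add(3, Mul(-13, F)), Rational(1, 2)))
Pow(Function('z')(Add(-26, Mul(-1, 99))), -1) = Pow(Pow(Add(3, Mul(-13, Add(-26, Mul(-1, 99)))), Rational(1, 2)), -1) = Pow(Pow(Add(3, Mul(-13, Add(-26, -99))), Rational(1, 2)), -1) = Pow(Pow(Add(3, Mul(-13, -125)), Rational(1, 2)), -1) = Pow(Pow(Add(3, 1625), Rational(1, 2)), -1) = Pow(Pow(1628, Rational(1, 2)), -1) = Pow(Mul(2, Pow(407, Rational(1, 2))), -1) = Mul(Rational(1, 814), Pow(407, Rational(1, 2)))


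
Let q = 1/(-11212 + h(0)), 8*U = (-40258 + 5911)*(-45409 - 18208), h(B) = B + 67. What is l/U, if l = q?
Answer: -8/24352416788355 ≈ -3.2851e-13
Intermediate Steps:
h(B) = 67 + B
U = 2185053099/8 (U = ((-40258 + 5911)*(-45409 - 18208))/8 = (-34347*(-63617))/8 = (⅛)*2185053099 = 2185053099/8 ≈ 2.7313e+8)
q = -1/11145 (q = 1/(-11212 + (67 + 0)) = 1/(-11212 + 67) = 1/(-11145) = -1/11145 ≈ -8.9726e-5)
l = -1/11145 ≈ -8.9726e-5
l/U = -1/(11145*2185053099/8) = -1/11145*8/2185053099 = -8/24352416788355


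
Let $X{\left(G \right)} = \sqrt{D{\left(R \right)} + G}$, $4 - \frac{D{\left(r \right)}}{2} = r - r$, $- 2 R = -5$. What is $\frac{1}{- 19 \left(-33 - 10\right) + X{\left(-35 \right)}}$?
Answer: $- \frac{i}{- 817 i + 3 \sqrt{3}} \approx 0.0012239 - 7.7843 \cdot 10^{-6} i$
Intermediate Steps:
$R = \frac{5}{2}$ ($R = \left(- \frac{1}{2}\right) \left(-5\right) = \frac{5}{2} \approx 2.5$)
$D{\left(r \right)} = 8$ ($D{\left(r \right)} = 8 - 2 \left(r - r\right) = 8 - 0 = 8 + 0 = 8$)
$X{\left(G \right)} = \sqrt{8 + G}$
$\frac{1}{- 19 \left(-33 - 10\right) + X{\left(-35 \right)}} = \frac{1}{- 19 \left(-33 - 10\right) + \sqrt{8 - 35}} = \frac{1}{\left(-19\right) \left(-43\right) + \sqrt{-27}} = \frac{1}{817 + 3 i \sqrt{3}}$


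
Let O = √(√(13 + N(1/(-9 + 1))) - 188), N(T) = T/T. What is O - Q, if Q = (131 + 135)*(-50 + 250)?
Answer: -53200 + I*√(188 - √14) ≈ -53200.0 + 13.574*I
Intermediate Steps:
N(T) = 1
O = √(-188 + √14) (O = √(√(13 + 1) - 188) = √(√14 - 188) = √(-188 + √14) ≈ 13.574*I)
Q = 53200 (Q = 266*200 = 53200)
O - Q = √(-188 + √14) - 1*53200 = √(-188 + √14) - 53200 = -53200 + √(-188 + √14)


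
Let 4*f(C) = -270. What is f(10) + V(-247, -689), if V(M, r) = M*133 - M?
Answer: -65343/2 ≈ -32672.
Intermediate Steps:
V(M, r) = 132*M (V(M, r) = 133*M - M = 132*M)
f(C) = -135/2 (f(C) = (¼)*(-270) = -135/2)
f(10) + V(-247, -689) = -135/2 + 132*(-247) = -135/2 - 32604 = -65343/2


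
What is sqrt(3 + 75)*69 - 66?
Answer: -66 + 69*sqrt(78) ≈ 543.39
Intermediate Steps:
sqrt(3 + 75)*69 - 66 = sqrt(78)*69 - 66 = 69*sqrt(78) - 66 = -66 + 69*sqrt(78)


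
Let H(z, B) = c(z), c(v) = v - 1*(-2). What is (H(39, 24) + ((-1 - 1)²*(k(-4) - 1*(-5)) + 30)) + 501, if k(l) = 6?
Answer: 616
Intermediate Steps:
c(v) = 2 + v (c(v) = v + 2 = 2 + v)
H(z, B) = 2 + z
(H(39, 24) + ((-1 - 1)²*(k(-4) - 1*(-5)) + 30)) + 501 = ((2 + 39) + ((-1 - 1)²*(6 - 1*(-5)) + 30)) + 501 = (41 + ((-2)²*(6 + 5) + 30)) + 501 = (41 + (4*11 + 30)) + 501 = (41 + (44 + 30)) + 501 = (41 + 74) + 501 = 115 + 501 = 616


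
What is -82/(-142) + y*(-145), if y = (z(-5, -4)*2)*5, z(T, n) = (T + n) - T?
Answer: 411841/71 ≈ 5800.6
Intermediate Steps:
z(T, n) = n
y = -40 (y = -4*2*5 = -8*5 = -40)
-82/(-142) + y*(-145) = -82/(-142) - 40*(-145) = -82*(-1/142) + 5800 = 41/71 + 5800 = 411841/71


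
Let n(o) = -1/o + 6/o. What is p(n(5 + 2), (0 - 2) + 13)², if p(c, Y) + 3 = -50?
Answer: 2809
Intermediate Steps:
n(o) = 5/o
p(c, Y) = -53 (p(c, Y) = -3 - 50 = -53)
p(n(5 + 2), (0 - 2) + 13)² = (-53)² = 2809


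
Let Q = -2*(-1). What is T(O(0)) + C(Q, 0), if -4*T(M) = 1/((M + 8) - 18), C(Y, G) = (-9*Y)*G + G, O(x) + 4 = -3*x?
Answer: 1/56 ≈ 0.017857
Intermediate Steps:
O(x) = -4 - 3*x
Q = 2
C(Y, G) = G - 9*G*Y (C(Y, G) = -9*G*Y + G = G - 9*G*Y)
T(M) = -1/(4*(-10 + M)) (T(M) = -1/(4*((M + 8) - 18)) = -1/(4*((8 + M) - 18)) = -1/(4*(-10 + M)))
T(O(0)) + C(Q, 0) = -1/(-40 + 4*(-4 - 3*0)) + 0*(1 - 9*2) = -1/(-40 + 4*(-4 + 0)) + 0*(1 - 18) = -1/(-40 + 4*(-4)) + 0*(-17) = -1/(-40 - 16) + 0 = -1/(-56) + 0 = -1*(-1/56) + 0 = 1/56 + 0 = 1/56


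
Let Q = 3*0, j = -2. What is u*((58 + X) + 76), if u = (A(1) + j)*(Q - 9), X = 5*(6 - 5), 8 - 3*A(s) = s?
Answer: -417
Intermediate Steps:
A(s) = 8/3 - s/3
Q = 0
X = 5 (X = 5*1 = 5)
u = -3 (u = ((8/3 - ⅓*1) - 2)*(0 - 9) = ((8/3 - ⅓) - 2)*(-9) = (7/3 - 2)*(-9) = (⅓)*(-9) = -3)
u*((58 + X) + 76) = -3*((58 + 5) + 76) = -3*(63 + 76) = -3*139 = -417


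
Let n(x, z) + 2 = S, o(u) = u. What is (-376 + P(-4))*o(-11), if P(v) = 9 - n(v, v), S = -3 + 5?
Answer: 4037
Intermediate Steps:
S = 2
n(x, z) = 0 (n(x, z) = -2 + 2 = 0)
P(v) = 9 (P(v) = 9 - 1*0 = 9 + 0 = 9)
(-376 + P(-4))*o(-11) = (-376 + 9)*(-11) = -367*(-11) = 4037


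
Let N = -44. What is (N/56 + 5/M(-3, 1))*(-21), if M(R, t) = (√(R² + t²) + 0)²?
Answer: 6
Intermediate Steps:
M(R, t) = R² + t² (M(R, t) = (√(R² + t²))² = R² + t²)
(N/56 + 5/M(-3, 1))*(-21) = (-44/56 + 5/((-3)² + 1²))*(-21) = (-44*1/56 + 5/(9 + 1))*(-21) = (-11/14 + 5/10)*(-21) = (-11/14 + 5*(⅒))*(-21) = (-11/14 + ½)*(-21) = -2/7*(-21) = 6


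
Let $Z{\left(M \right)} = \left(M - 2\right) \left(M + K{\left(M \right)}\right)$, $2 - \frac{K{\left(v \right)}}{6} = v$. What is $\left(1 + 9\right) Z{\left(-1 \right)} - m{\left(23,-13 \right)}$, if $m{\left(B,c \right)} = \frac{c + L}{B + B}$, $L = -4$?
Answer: $- \frac{23443}{46} \approx -509.63$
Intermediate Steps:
$K{\left(v \right)} = 12 - 6 v$
$Z{\left(M \right)} = \left(-2 + M\right) \left(12 - 5 M\right)$ ($Z{\left(M \right)} = \left(M - 2\right) \left(M - \left(-12 + 6 M\right)\right) = \left(-2 + M\right) \left(12 - 5 M\right)$)
$m{\left(B,c \right)} = \frac{-4 + c}{2 B}$ ($m{\left(B,c \right)} = \frac{c - 4}{B + B} = \frac{-4 + c}{2 B}$)
$\left(1 + 9\right) Z{\left(-1 \right)} - m{\left(23,-13 \right)} = \left(1 + 9\right) \left(-24 - 5 \left(-1\right)^{2} + 22 \left(-1\right)\right) - \frac{-4 - 13}{2 \cdot 23} = 10 \left(-24 - 5 - 22\right) - \frac{1}{2} \cdot \frac{1}{23} \left(-17\right) = 10 \left(-24 - 5 - 22\right) - - \frac{17}{46} = 10 \left(-51\right) + \frac{17}{46} = -510 + \frac{17}{46} = - \frac{23443}{46}$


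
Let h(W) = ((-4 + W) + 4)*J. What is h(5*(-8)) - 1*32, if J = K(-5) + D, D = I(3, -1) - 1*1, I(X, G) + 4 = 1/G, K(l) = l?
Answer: 408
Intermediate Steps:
I(X, G) = -4 + 1/G
D = -6 (D = (-4 + 1/(-1)) - 1*1 = (-4 - 1) - 1 = -5 - 1 = -6)
J = -11 (J = -5 - 6 = -11)
h(W) = -11*W (h(W) = ((-4 + W) + 4)*(-11) = W*(-11) = -11*W)
h(5*(-8)) - 1*32 = -55*(-8) - 1*32 = -11*(-40) - 32 = 440 - 32 = 408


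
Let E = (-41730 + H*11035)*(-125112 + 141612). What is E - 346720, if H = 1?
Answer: -506814220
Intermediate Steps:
E = -506467500 (E = (-41730 + 1*11035)*(-125112 + 141612) = (-41730 + 11035)*16500 = -30695*16500 = -506467500)
E - 346720 = -506467500 - 346720 = -506814220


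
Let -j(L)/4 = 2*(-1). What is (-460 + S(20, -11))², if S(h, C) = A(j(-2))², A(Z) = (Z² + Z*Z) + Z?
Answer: 325297296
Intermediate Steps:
j(L) = 8 (j(L) = -8*(-1) = -4*(-2) = 8)
A(Z) = Z + 2*Z² (A(Z) = (Z² + Z²) + Z = 2*Z² + Z = Z + 2*Z²)
S(h, C) = 18496 (S(h, C) = (8*(1 + 2*8))² = (8*(1 + 16))² = (8*17)² = 136² = 18496)
(-460 + S(20, -11))² = (-460 + 18496)² = 18036² = 325297296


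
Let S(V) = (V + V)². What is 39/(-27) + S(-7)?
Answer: 1751/9 ≈ 194.56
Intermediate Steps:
S(V) = 4*V² (S(V) = (2*V)² = 4*V²)
39/(-27) + S(-7) = 39/(-27) + 4*(-7)² = -1/27*39 + 4*49 = -13/9 + 196 = 1751/9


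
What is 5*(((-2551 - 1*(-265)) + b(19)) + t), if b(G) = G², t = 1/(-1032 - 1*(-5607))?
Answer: -8806874/915 ≈ -9625.0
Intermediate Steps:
t = 1/4575 (t = 1/(-1032 + 5607) = 1/4575 ≈ 0.00021858)
5*(((-2551 - 1*(-265)) + b(19)) + t) = 5*(((-2551 - 1*(-265)) + 19²) + 1/4575) = 5*(((-2551 + 265) + 361) + 1/4575) = 5*((-2286 + 361) + 1/4575) = 5*(-1925 + 1/4575) = 5*(-8806874/4575) = -8806874/915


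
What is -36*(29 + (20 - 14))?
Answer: -1260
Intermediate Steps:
-36*(29 + (20 - 14)) = -36*(29 + 6) = -36*35 = -1260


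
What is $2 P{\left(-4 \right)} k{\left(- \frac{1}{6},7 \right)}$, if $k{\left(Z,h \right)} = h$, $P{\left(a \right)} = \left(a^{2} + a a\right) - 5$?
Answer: $378$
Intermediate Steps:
$P{\left(a \right)} = -5 + 2 a^{2}$ ($P{\left(a \right)} = \left(a^{2} + a^{2}\right) - 5 = 2 a^{2} - 5 = -5 + 2 a^{2}$)
$2 P{\left(-4 \right)} k{\left(- \frac{1}{6},7 \right)} = 2 \left(-5 + 2 \left(-4\right)^{2}\right) 7 = 2 \left(-5 + 2 \cdot 16\right) 7 = 2 \left(-5 + 32\right) 7 = 2 \cdot 27 \cdot 7 = 54 \cdot 7 = 378$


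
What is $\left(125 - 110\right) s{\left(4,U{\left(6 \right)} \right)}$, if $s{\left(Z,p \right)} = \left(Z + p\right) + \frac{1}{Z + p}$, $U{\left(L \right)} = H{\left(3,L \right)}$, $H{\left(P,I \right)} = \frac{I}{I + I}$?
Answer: $\frac{425}{6} \approx 70.833$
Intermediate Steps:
$H{\left(P,I \right)} = \frac{1}{2}$ ($H{\left(P,I \right)} = \frac{I}{2 I} = \frac{1}{2 I} I = \frac{1}{2}$)
$U{\left(L \right)} = \frac{1}{2}$
$s{\left(Z,p \right)} = Z + p + \frac{1}{Z + p}$
$\left(125 - 110\right) s{\left(4,U{\left(6 \right)} \right)} = \left(125 - 110\right) \frac{1 + 4^{2} + \left(\frac{1}{2}\right)^{2} + 2 \cdot 4 \cdot \frac{1}{2}}{4 + \frac{1}{2}} = 15 \frac{1 + 16 + \frac{1}{4} + 4}{\frac{9}{2}} = 15 \cdot \frac{2}{9} \cdot \frac{85}{4} = 15 \cdot \frac{85}{18} = \frac{425}{6}$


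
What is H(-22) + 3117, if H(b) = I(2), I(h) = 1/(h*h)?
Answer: 12469/4 ≈ 3117.3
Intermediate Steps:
I(h) = h**(-2) (I(h) = 1/(h**2) = h**(-2))
H(b) = 1/4 (H(b) = 2**(-2) = 1/4)
H(-22) + 3117 = 1/4 + 3117 = 12469/4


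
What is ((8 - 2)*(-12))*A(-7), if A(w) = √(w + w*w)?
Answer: -72*√42 ≈ -466.61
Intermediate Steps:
A(w) = √(w + w²)
((8 - 2)*(-12))*A(-7) = ((8 - 2)*(-12))*√(-7*(1 - 7)) = (6*(-12))*√(-7*(-6)) = -72*√42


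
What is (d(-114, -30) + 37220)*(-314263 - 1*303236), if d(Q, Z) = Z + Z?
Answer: -22946262840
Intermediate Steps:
d(Q, Z) = 2*Z
(d(-114, -30) + 37220)*(-314263 - 1*303236) = (2*(-30) + 37220)*(-314263 - 1*303236) = (-60 + 37220)*(-314263 - 303236) = 37160*(-617499) = -22946262840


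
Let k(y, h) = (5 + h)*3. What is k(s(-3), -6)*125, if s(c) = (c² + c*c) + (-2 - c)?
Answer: -375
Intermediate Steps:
s(c) = -2 - c + 2*c² (s(c) = (c² + c²) + (-2 - c) = 2*c² + (-2 - c) = -2 - c + 2*c²)
k(y, h) = 15 + 3*h
k(s(-3), -6)*125 = (15 + 3*(-6))*125 = (15 - 18)*125 = -3*125 = -375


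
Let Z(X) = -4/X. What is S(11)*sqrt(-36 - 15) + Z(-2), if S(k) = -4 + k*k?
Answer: 2 + 117*I*sqrt(51) ≈ 2.0 + 835.55*I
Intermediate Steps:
S(k) = -4 + k**2
S(11)*sqrt(-36 - 15) + Z(-2) = (-4 + 11**2)*sqrt(-36 - 15) - 4/(-2) = (-4 + 121)*sqrt(-51) - 4*(-1/2) = 117*(I*sqrt(51)) + 2 = 117*I*sqrt(51) + 2 = 2 + 117*I*sqrt(51)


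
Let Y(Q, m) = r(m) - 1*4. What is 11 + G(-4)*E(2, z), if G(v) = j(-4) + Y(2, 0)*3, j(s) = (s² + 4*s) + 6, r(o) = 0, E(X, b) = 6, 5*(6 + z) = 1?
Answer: -25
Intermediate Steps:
z = -29/5 (z = -6 + (⅕)*1 = -6 + ⅕ = -29/5 ≈ -5.8000)
Y(Q, m) = -4 (Y(Q, m) = 0 - 1*4 = 0 - 4 = -4)
j(s) = 6 + s² + 4*s
G(v) = -6 (G(v) = (6 + (-4)² + 4*(-4)) - 4*3 = (6 + 16 - 16) - 12 = 6 - 12 = -6)
11 + G(-4)*E(2, z) = 11 - 6*6 = 11 - 36 = -25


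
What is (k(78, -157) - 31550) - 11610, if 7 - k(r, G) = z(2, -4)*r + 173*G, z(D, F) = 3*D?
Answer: -16460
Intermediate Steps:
k(r, G) = 7 - 173*G - 6*r (k(r, G) = 7 - ((3*2)*r + 173*G) = 7 - (6*r + 173*G) = 7 + (-173*G - 6*r) = 7 - 173*G - 6*r)
(k(78, -157) - 31550) - 11610 = ((7 - 173*(-157) - 6*78) - 31550) - 11610 = ((7 + 27161 - 468) - 31550) - 11610 = (26700 - 31550) - 11610 = -4850 - 11610 = -16460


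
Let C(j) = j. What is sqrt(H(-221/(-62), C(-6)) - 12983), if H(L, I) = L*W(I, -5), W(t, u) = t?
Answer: 8*I*sqrt(195269)/31 ≈ 114.04*I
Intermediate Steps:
H(L, I) = I*L (H(L, I) = L*I = I*L)
sqrt(H(-221/(-62), C(-6)) - 12983) = sqrt(-(-1326)/(-62) - 12983) = sqrt(-(-1326)*(-1)/62 - 12983) = sqrt(-6*221/62 - 12983) = sqrt(-663/31 - 12983) = sqrt(-403136/31) = 8*I*sqrt(195269)/31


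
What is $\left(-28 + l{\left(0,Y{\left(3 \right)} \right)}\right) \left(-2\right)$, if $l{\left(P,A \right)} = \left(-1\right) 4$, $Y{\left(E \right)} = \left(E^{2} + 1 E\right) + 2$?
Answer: $64$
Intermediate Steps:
$Y{\left(E \right)} = 2 + E + E^{2}$ ($Y{\left(E \right)} = \left(E^{2} + E\right) + 2 = \left(E + E^{2}\right) + 2 = 2 + E + E^{2}$)
$l{\left(P,A \right)} = -4$
$\left(-28 + l{\left(0,Y{\left(3 \right)} \right)}\right) \left(-2\right) = \left(-28 - 4\right) \left(-2\right) = \left(-32\right) \left(-2\right) = 64$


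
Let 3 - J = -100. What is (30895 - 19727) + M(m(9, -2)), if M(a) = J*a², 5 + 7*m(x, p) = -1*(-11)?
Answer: 550940/49 ≈ 11244.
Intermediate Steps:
m(x, p) = 6/7 (m(x, p) = -5/7 + (-1*(-11))/7 = -5/7 + (⅐)*11 = -5/7 + 11/7 = 6/7)
J = 103 (J = 3 - 1*(-100) = 3 + 100 = 103)
M(a) = 103*a²
(30895 - 19727) + M(m(9, -2)) = (30895 - 19727) + 103*(6/7)² = 11168 + 103*(36/49) = 11168 + 3708/49 = 550940/49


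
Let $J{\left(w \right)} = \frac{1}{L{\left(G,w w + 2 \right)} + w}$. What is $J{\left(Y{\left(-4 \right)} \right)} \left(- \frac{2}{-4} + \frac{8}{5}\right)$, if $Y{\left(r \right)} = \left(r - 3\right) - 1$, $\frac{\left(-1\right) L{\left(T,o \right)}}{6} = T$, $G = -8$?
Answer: $\frac{21}{400} \approx 0.0525$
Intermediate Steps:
$L{\left(T,o \right)} = - 6 T$
$Y{\left(r \right)} = -4 + r$ ($Y{\left(r \right)} = \left(-3 + r\right) - 1 = -4 + r$)
$J{\left(w \right)} = \frac{1}{48 + w}$ ($J{\left(w \right)} = \frac{1}{\left(-6\right) \left(-8\right) + w} = \frac{1}{48 + w}$)
$J{\left(Y{\left(-4 \right)} \right)} \left(- \frac{2}{-4} + \frac{8}{5}\right) = \frac{- \frac{2}{-4} + \frac{8}{5}}{48 - 8} = \frac{\left(-2\right) \left(- \frac{1}{4}\right) + 8 \cdot \frac{1}{5}}{48 - 8} = \frac{\frac{1}{2} + \frac{8}{5}}{40} = \frac{1}{40} \cdot \frac{21}{10} = \frac{21}{400}$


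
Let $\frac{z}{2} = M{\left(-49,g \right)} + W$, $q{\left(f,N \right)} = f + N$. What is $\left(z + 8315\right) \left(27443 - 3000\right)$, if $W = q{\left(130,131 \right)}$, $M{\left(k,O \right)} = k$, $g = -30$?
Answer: $213607377$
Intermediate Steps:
$q{\left(f,N \right)} = N + f$
$W = 261$ ($W = 131 + 130 = 261$)
$z = 424$ ($z = 2 \left(-49 + 261\right) = 2 \cdot 212 = 424$)
$\left(z + 8315\right) \left(27443 - 3000\right) = \left(424 + 8315\right) \left(27443 - 3000\right) = 8739 \cdot 24443 = 213607377$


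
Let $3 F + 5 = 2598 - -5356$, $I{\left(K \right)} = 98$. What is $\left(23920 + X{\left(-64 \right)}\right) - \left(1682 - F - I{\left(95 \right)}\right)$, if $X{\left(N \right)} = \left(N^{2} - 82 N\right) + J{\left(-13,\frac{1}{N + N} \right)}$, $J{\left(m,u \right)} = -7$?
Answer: $\frac{102968}{3} \approx 34323.0$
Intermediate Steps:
$X{\left(N \right)} = -7 + N^{2} - 82 N$ ($X{\left(N \right)} = \left(N^{2} - 82 N\right) - 7 = -7 + N^{2} - 82 N$)
$F = \frac{7949}{3}$ ($F = - \frac{5}{3} + \frac{2598 - -5356}{3} = - \frac{5}{3} + \frac{2598 + 5356}{3} = - \frac{5}{3} + \frac{1}{3} \cdot 7954 = - \frac{5}{3} + \frac{7954}{3} = \frac{7949}{3} \approx 2649.7$)
$\left(23920 + X{\left(-64 \right)}\right) - \left(1682 - F - I{\left(95 \right)}\right) = \left(23920 - \left(-5241 - 4096\right)\right) + \left(\left(98 + \frac{7949}{3}\right) - 1682\right) = \left(23920 + \left(-7 + 4096 + 5248\right)\right) + \left(\frac{8243}{3} - 1682\right) = \left(23920 + 9337\right) + \frac{3197}{3} = 33257 + \frac{3197}{3} = \frac{102968}{3}$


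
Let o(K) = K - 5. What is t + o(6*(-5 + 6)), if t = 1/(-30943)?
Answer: 30942/30943 ≈ 0.99997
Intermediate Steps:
o(K) = -5 + K
t = -1/30943 ≈ -3.2317e-5
t + o(6*(-5 + 6)) = -1/30943 + (-5 + 6*(-5 + 6)) = -1/30943 + (-5 + 6*1) = -1/30943 + (-5 + 6) = -1/30943 + 1 = 30942/30943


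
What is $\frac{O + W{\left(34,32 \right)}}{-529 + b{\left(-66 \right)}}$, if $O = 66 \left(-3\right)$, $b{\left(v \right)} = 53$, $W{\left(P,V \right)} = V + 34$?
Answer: $\frac{33}{119} \approx 0.27731$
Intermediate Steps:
$W{\left(P,V \right)} = 34 + V$
$O = -198$
$\frac{O + W{\left(34,32 \right)}}{-529 + b{\left(-66 \right)}} = \frac{-198 + \left(34 + 32\right)}{-529 + 53} = \frac{-198 + 66}{-476} = \left(-132\right) \left(- \frac{1}{476}\right) = \frac{33}{119}$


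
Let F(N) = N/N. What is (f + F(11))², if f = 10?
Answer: 121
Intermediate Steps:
F(N) = 1
(f + F(11))² = (10 + 1)² = 11² = 121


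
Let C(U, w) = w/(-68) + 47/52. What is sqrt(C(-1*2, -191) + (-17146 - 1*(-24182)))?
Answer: sqrt(1375306426)/442 ≈ 83.903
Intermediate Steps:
C(U, w) = 47/52 - w/68 (C(U, w) = w*(-1/68) + 47*(1/52) = -w/68 + 47/52 = 47/52 - w/68)
sqrt(C(-1*2, -191) + (-17146 - 1*(-24182))) = sqrt((47/52 - 1/68*(-191)) + (-17146 - 1*(-24182))) = sqrt((47/52 + 191/68) + (-17146 + 24182)) = sqrt(1641/442 + 7036) = sqrt(3111553/442) = sqrt(1375306426)/442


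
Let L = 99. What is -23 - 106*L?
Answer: -10517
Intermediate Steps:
-23 - 106*L = -23 - 106*99 = -23 - 10494 = -10517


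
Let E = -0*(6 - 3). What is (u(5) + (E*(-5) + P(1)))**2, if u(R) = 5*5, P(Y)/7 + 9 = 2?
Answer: 576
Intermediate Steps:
P(Y) = -49 (P(Y) = -63 + 7*2 = -63 + 14 = -49)
E = 0 (E = -0*3 = -5*0 = 0)
u(R) = 25
(u(5) + (E*(-5) + P(1)))**2 = (25 + (0*(-5) - 49))**2 = (25 + (0 - 49))**2 = (25 - 49)**2 = (-24)**2 = 576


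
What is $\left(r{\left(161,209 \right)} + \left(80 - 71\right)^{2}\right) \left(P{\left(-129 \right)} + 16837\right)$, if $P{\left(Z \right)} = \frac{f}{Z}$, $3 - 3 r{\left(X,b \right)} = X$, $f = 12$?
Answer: $\frac{20512965}{43} \approx 4.7705 \cdot 10^{5}$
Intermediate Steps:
$r{\left(X,b \right)} = 1 - \frac{X}{3}$
$P{\left(Z \right)} = \frac{12}{Z}$
$\left(r{\left(161,209 \right)} + \left(80 - 71\right)^{2}\right) \left(P{\left(-129 \right)} + 16837\right) = \left(\left(1 - \frac{161}{3}\right) + \left(80 - 71\right)^{2}\right) \left(\frac{12}{-129} + 16837\right) = \left(\left(1 - \frac{161}{3}\right) + 9^{2}\right) \left(12 \left(- \frac{1}{129}\right) + 16837\right) = \left(- \frac{158}{3} + 81\right) \left(- \frac{4}{43} + 16837\right) = \frac{85}{3} \cdot \frac{723987}{43} = \frac{20512965}{43}$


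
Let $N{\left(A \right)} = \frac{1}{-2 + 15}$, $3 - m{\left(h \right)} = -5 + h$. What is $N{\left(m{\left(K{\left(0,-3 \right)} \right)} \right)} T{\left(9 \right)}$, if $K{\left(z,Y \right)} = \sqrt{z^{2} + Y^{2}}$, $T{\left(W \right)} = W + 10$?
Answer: $\frac{19}{13} \approx 1.4615$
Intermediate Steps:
$T{\left(W \right)} = 10 + W$
$K{\left(z,Y \right)} = \sqrt{Y^{2} + z^{2}}$
$m{\left(h \right)} = 8 - h$ ($m{\left(h \right)} = 3 - \left(-5 + h\right) = 8 - h$)
$N{\left(A \right)} = \frac{1}{13}$
$N{\left(m{\left(K{\left(0,-3 \right)} \right)} \right)} T{\left(9 \right)} = \frac{10 + 9}{13} = \frac{1}{13} \cdot 19 = \frac{19}{13}$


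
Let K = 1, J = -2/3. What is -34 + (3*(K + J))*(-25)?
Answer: -59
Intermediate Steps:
J = -2/3 (J = -2*1/3 = -2/3 ≈ -0.66667)
-34 + (3*(K + J))*(-25) = -34 + (3*(1 - 2/3))*(-25) = -34 + (3*(1/3))*(-25) = -34 + 1*(-25) = -34 - 25 = -59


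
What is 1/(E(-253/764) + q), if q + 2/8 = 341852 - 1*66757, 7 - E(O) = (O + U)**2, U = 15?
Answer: 583696/160450194219 ≈ 3.6379e-6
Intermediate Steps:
E(O) = 7 - (15 + O)**2 (E(O) = 7 - (O + 15)**2 = 7 - (15 + O)**2)
q = 1100379/4 (q = -1/4 + (341852 - 1*66757) = -1/4 + (341852 - 66757) = -1/4 + 275095 = 1100379/4 ≈ 2.7510e+5)
1/(E(-253/764) + q) = 1/((7 - (15 - 253/764)**2) + 1100379/4) = 1/((7 - (11207/764)**2) + 1100379/4) = 1/((7 - 1*125596849/583696) + 1100379/4) = 1/((7 - 125596849/583696) + 1100379/4) = 1/(-121510977/583696 + 1100379/4) = 1/(160450194219/583696) = 583696/160450194219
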